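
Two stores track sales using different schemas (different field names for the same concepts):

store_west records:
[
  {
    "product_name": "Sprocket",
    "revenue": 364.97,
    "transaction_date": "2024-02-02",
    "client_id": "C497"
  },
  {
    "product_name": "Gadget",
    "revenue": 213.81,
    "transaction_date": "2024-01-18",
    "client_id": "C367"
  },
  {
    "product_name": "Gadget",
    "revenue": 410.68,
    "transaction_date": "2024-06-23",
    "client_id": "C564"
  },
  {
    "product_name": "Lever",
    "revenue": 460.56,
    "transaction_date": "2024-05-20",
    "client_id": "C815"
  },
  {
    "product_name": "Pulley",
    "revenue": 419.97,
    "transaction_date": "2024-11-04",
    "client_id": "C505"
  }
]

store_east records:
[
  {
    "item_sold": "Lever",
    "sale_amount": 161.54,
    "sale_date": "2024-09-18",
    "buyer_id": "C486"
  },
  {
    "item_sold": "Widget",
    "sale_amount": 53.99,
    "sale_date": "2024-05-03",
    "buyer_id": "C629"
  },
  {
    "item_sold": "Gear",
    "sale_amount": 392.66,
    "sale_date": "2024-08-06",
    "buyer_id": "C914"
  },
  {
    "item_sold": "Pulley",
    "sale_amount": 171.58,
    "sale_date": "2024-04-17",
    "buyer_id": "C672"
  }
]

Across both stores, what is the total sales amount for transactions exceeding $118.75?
2595.77

Schema mapping: "revenue" (store_west) = "sale_amount" (store_east) = sale amount

Sum of sales > $118.75 in store_west: 1869.99
Sum of sales > $118.75 in store_east: 725.78

Total: 1869.99 + 725.78 = 2595.77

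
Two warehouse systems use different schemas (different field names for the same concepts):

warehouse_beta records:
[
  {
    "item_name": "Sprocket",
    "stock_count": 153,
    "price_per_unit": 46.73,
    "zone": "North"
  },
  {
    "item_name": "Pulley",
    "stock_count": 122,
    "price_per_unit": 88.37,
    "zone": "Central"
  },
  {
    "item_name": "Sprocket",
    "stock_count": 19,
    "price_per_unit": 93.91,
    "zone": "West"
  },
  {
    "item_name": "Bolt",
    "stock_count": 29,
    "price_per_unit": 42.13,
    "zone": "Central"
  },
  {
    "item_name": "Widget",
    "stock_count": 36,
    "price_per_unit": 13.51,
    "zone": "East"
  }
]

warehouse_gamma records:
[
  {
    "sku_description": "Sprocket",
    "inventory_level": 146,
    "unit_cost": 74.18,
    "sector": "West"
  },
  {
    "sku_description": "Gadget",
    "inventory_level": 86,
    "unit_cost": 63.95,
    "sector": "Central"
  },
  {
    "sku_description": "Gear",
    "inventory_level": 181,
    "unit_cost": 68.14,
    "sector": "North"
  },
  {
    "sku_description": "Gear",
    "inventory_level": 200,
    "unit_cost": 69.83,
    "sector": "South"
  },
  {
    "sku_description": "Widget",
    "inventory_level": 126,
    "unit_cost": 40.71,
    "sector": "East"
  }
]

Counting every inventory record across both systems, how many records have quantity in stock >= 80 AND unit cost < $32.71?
0

Schema mappings:
- "stock_count" (warehouse_beta) = "inventory_level" (warehouse_gamma) = quantity
- "price_per_unit" (warehouse_beta) = "unit_cost" (warehouse_gamma) = unit cost

Records meeting both conditions in warehouse_beta: 0
Records meeting both conditions in warehouse_gamma: 0

Total: 0 + 0 = 0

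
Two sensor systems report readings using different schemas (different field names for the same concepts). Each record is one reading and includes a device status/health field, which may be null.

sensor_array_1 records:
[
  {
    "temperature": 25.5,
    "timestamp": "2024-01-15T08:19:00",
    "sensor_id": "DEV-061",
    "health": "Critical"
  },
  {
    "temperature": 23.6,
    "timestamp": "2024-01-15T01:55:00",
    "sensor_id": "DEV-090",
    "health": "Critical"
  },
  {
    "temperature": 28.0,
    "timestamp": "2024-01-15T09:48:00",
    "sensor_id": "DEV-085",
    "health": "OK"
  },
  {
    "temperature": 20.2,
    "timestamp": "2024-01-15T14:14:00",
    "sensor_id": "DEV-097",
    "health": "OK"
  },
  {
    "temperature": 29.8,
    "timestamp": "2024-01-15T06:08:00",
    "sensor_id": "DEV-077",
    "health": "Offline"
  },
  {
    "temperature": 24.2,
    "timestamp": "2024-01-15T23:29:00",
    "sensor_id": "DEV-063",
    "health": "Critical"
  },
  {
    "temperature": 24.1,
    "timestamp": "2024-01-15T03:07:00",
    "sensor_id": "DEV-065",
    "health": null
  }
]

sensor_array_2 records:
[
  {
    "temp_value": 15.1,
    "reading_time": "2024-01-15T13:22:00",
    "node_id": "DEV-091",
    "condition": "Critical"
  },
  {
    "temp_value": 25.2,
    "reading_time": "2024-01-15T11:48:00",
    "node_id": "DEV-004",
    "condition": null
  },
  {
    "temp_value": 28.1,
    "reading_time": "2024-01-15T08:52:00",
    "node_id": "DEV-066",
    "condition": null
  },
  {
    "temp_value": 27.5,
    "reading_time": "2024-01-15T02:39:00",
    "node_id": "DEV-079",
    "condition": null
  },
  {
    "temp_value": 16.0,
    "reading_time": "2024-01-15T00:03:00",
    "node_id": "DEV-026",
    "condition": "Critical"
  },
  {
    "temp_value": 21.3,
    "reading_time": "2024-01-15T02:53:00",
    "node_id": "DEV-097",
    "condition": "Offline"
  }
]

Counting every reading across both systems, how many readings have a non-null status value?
9

Schema mapping: "health" (sensor_array_1) = "condition" (sensor_array_2) = status

Non-null in sensor_array_1: 6
Non-null in sensor_array_2: 3

Total non-null: 6 + 3 = 9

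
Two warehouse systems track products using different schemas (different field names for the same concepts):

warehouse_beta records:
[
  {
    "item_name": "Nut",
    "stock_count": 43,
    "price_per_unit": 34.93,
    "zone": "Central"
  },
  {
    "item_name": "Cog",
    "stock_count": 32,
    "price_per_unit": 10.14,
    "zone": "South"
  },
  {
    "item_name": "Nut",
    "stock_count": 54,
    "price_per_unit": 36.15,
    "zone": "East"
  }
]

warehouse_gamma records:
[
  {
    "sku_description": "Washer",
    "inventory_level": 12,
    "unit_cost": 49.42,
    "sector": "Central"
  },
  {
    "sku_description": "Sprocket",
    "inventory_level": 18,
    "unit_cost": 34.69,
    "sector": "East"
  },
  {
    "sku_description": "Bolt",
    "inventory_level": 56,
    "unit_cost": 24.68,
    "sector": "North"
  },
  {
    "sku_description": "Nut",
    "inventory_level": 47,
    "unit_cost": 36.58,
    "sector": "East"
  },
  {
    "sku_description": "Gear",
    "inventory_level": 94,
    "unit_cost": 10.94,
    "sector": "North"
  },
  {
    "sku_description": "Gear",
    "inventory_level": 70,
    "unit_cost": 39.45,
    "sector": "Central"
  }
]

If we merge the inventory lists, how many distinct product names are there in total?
6

Schema mapping: "item_name" (warehouse_beta) = "sku_description" (warehouse_gamma) = product name

Products in warehouse_beta: ['Cog', 'Nut']
Products in warehouse_gamma: ['Bolt', 'Gear', 'Nut', 'Sprocket', 'Washer']

Union (unique products): ['Bolt', 'Cog', 'Gear', 'Nut', 'Sprocket', 'Washer']
Count: 6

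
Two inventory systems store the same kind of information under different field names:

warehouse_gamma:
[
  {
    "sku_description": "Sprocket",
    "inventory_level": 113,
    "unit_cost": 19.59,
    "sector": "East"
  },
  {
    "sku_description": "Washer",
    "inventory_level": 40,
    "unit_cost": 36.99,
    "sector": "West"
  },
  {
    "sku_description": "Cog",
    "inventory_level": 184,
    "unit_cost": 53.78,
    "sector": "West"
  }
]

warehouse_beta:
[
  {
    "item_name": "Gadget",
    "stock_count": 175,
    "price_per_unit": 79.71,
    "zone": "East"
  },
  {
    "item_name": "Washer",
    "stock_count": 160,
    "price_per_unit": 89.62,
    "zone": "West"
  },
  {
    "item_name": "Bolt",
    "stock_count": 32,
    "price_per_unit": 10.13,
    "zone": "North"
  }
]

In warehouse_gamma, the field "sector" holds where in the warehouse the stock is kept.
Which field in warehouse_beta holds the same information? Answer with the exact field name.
zone

In warehouse_gamma, "sector" holds where in the warehouse the stock is kept.
The fields in warehouse_beta are: "item_name", "stock_count", "price_per_unit", "zone".
"zone" is the match: the name refers to the same concept and its values are area labels (e.g. 'East', 'North').
The other fields ("item_name", "stock_count", "price_per_unit") hold different kinds of data.

So "sector" in warehouse_gamma corresponds to "zone" in warehouse_beta.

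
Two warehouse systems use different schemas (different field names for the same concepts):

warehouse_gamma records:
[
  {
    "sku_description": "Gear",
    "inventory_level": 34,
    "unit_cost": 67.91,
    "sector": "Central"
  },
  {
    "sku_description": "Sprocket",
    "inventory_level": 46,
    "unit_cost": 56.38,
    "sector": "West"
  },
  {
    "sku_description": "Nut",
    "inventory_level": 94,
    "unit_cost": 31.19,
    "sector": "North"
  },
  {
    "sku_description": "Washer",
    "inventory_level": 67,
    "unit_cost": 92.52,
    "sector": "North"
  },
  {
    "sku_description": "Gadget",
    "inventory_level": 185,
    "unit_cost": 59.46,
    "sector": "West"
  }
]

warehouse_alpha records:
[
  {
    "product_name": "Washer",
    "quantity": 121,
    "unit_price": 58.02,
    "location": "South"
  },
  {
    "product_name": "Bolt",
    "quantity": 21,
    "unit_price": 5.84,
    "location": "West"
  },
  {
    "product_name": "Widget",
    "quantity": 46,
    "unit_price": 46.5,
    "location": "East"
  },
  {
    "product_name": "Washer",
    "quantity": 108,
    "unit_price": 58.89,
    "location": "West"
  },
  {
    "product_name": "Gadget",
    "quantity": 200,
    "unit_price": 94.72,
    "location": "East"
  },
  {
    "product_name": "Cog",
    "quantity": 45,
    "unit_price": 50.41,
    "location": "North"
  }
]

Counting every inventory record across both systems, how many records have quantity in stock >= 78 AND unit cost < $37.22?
1

Schema mappings:
- "inventory_level" (warehouse_gamma) = "quantity" (warehouse_alpha) = quantity
- "unit_cost" (warehouse_gamma) = "unit_price" (warehouse_alpha) = unit cost

Records meeting both conditions in warehouse_gamma: 1
Records meeting both conditions in warehouse_alpha: 0

Total: 1 + 0 = 1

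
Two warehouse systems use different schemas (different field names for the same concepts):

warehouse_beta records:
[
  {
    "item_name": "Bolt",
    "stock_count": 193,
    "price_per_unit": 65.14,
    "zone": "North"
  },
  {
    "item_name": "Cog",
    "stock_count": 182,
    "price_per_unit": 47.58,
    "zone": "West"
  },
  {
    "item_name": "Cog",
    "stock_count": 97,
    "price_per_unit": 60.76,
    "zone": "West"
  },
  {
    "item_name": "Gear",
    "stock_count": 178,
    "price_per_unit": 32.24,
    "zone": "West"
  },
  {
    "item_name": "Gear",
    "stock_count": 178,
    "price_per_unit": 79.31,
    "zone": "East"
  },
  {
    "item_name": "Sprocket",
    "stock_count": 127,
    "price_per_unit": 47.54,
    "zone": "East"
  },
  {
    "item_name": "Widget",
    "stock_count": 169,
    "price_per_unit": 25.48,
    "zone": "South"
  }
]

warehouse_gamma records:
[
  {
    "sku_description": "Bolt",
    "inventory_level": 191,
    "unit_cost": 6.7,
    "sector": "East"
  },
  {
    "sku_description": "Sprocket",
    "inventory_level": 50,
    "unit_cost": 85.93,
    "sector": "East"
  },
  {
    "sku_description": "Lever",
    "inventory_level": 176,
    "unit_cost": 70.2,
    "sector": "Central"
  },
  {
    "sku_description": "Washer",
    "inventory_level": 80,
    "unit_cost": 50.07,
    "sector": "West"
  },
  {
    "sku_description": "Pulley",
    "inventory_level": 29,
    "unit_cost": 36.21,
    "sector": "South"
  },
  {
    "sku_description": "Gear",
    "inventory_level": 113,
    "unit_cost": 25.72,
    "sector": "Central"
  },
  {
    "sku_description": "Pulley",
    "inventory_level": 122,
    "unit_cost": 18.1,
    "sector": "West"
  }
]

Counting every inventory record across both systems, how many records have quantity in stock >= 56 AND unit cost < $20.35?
2

Schema mappings:
- "stock_count" (warehouse_beta) = "inventory_level" (warehouse_gamma) = quantity
- "price_per_unit" (warehouse_beta) = "unit_cost" (warehouse_gamma) = unit cost

Records meeting both conditions in warehouse_beta: 0
Records meeting both conditions in warehouse_gamma: 2

Total: 0 + 2 = 2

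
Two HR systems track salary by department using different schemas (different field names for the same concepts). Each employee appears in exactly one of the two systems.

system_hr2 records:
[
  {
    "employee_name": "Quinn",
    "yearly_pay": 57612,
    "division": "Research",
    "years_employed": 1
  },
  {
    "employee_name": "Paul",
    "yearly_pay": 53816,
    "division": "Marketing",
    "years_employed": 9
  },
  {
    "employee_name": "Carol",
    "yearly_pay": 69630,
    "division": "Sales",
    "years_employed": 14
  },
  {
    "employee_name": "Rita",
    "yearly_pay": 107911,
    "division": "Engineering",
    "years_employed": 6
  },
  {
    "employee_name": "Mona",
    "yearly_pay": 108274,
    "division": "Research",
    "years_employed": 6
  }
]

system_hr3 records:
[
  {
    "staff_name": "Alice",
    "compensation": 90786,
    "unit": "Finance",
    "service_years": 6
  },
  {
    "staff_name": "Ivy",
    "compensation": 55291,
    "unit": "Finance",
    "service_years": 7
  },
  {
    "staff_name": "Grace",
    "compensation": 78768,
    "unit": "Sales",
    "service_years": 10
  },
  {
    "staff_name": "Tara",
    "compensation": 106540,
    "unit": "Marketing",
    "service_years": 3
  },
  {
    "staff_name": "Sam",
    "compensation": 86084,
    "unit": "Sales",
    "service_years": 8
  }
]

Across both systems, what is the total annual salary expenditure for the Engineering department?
107911

Schema mappings:
- "division" (system_hr2) = "unit" (system_hr3) = department
- "yearly_pay" (system_hr2) = "compensation" (system_hr3) = salary

Engineering salaries from system_hr2: 107911
Engineering salaries from system_hr3: 0

Total: 107911 + 0 = 107911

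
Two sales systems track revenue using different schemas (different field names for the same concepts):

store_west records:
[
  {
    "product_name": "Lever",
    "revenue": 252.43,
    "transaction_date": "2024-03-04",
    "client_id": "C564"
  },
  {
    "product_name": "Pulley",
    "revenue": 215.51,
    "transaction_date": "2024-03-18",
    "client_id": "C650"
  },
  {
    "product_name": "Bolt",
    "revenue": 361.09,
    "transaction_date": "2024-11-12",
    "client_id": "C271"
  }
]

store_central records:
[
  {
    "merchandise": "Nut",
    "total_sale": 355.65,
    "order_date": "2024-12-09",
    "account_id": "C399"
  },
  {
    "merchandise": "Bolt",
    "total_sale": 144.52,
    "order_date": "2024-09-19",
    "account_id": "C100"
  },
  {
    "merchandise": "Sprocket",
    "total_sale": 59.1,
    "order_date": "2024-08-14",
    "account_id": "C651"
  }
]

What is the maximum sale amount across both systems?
361.09

Reconcile: "revenue" (store_west) = "total_sale" (store_central) = sale amount

Maximum in store_west: 361.09
Maximum in store_central: 355.65

Overall maximum: max(361.09, 355.65) = 361.09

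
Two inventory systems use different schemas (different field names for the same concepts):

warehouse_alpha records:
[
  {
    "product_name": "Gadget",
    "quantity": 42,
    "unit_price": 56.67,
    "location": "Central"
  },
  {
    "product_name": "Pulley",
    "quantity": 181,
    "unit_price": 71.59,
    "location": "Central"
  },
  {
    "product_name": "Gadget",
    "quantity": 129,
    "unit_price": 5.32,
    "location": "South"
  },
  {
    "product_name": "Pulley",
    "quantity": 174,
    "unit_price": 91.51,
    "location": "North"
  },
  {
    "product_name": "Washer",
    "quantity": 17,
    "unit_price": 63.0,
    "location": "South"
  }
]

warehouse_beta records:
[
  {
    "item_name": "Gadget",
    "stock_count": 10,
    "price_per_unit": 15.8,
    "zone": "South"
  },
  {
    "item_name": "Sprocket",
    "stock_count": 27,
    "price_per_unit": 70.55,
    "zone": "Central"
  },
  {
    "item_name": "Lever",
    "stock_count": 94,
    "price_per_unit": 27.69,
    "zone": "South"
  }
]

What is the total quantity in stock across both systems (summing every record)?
674

To reconcile these schemas, identify the field holding the quantity in stock in each system:
1. In warehouse_alpha it is "quantity"
2. In warehouse_beta it is "stock_count"

From warehouse_alpha: 42 + 181 + 129 + 174 + 17 = 543
From warehouse_beta: 10 + 27 + 94 = 131

Total: 543 + 131 = 674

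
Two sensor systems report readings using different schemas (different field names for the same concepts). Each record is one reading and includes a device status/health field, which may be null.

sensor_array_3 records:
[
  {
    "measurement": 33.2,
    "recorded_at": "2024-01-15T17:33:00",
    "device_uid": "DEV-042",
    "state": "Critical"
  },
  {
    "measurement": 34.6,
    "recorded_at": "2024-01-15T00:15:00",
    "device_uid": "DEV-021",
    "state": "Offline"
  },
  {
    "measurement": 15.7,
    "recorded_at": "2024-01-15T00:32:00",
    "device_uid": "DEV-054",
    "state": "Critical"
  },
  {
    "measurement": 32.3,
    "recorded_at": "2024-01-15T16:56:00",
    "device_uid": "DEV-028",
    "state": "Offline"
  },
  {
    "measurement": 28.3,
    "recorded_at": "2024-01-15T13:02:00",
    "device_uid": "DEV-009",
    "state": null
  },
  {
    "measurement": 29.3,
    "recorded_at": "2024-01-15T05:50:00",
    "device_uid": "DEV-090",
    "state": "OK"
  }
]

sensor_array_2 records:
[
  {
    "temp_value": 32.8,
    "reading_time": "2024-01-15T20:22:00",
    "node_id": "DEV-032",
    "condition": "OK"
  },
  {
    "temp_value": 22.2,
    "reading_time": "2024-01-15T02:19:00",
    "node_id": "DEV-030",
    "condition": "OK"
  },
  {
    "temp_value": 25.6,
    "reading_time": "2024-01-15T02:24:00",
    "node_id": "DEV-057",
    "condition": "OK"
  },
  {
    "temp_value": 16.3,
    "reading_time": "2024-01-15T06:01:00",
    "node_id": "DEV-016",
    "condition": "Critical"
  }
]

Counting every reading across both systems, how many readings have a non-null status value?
9

Schema mapping: "state" (sensor_array_3) = "condition" (sensor_array_2) = status

Non-null in sensor_array_3: 5
Non-null in sensor_array_2: 4

Total non-null: 5 + 4 = 9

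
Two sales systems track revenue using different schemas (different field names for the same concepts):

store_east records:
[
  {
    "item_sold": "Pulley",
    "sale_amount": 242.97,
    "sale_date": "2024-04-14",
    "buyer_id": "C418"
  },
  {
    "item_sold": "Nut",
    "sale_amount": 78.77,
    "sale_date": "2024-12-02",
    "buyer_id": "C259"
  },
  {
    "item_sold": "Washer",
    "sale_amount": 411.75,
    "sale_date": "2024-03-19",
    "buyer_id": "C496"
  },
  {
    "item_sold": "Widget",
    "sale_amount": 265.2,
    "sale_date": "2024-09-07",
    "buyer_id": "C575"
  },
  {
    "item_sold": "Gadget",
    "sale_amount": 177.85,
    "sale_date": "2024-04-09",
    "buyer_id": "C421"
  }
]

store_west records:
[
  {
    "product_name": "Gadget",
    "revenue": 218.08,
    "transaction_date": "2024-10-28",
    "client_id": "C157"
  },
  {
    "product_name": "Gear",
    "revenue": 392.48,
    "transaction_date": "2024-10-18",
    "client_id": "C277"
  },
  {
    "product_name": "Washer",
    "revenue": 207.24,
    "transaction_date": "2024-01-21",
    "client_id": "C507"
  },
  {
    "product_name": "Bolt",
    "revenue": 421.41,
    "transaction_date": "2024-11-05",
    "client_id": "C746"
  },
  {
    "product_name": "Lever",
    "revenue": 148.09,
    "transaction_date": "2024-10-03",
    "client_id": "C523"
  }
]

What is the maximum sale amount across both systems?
421.41

Reconcile: "sale_amount" (store_east) = "revenue" (store_west) = sale amount

Maximum in store_east: 411.75
Maximum in store_west: 421.41

Overall maximum: max(411.75, 421.41) = 421.41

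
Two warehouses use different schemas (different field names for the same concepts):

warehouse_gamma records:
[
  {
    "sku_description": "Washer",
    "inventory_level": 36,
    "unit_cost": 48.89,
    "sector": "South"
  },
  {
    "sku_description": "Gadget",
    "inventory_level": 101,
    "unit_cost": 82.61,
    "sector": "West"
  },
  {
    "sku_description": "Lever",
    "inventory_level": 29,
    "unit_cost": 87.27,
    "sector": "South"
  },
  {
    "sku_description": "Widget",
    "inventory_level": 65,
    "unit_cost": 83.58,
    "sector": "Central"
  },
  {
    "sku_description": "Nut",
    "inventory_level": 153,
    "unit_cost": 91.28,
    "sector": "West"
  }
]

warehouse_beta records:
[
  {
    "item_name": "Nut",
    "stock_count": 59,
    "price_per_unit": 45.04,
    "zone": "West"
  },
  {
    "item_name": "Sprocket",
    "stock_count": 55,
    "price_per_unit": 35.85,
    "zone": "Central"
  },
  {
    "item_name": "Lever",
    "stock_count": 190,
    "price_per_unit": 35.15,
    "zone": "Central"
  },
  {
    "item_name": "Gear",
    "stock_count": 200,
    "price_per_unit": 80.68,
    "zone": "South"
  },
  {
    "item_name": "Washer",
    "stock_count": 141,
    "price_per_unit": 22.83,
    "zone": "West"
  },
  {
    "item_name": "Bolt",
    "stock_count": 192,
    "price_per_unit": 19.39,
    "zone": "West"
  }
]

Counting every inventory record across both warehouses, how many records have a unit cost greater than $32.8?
9

Schema mapping: "unit_cost" (warehouse_gamma) = "price_per_unit" (warehouse_beta) = unit cost

Records > $32.8 in warehouse_gamma: 5
Records > $32.8 in warehouse_beta: 4

Total count: 5 + 4 = 9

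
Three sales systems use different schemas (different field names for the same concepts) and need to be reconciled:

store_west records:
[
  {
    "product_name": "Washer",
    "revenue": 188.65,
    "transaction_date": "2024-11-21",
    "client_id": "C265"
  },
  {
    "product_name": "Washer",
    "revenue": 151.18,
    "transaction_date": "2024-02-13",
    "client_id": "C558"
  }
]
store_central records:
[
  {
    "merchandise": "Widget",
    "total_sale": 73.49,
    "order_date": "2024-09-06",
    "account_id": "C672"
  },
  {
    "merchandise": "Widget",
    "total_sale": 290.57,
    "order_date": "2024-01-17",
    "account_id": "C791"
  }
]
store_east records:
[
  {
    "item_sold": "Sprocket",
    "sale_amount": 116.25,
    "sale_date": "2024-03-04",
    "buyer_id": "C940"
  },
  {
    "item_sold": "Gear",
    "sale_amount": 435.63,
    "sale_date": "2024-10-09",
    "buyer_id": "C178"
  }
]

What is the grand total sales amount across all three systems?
1255.77

Schema reconciliation - all amount fields map to sale amount:

store_west (revenue): 339.83
store_central (total_sale): 364.06
store_east (sale_amount): 551.88

Grand total: 1255.77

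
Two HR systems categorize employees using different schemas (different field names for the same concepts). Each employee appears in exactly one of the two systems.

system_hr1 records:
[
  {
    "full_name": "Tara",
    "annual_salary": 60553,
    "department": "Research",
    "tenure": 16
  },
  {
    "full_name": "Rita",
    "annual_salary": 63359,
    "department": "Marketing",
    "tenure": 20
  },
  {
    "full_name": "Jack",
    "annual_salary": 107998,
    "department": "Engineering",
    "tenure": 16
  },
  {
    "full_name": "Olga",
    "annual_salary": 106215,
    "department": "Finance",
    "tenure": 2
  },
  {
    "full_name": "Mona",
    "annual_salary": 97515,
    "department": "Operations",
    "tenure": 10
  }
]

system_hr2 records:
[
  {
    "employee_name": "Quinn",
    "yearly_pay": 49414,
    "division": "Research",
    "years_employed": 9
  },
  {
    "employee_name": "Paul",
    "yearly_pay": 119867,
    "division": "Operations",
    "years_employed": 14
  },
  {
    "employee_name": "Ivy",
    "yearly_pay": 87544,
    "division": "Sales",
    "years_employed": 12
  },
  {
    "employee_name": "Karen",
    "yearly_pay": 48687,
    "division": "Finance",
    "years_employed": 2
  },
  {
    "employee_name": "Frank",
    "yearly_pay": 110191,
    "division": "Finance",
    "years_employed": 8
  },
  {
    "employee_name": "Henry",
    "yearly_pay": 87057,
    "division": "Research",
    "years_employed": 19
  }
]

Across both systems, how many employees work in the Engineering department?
1

Schema mapping: "department" (system_hr1) = "division" (system_hr2) = department

Engineering employees in system_hr1: 1
Engineering employees in system_hr2: 0

Total in Engineering: 1 + 0 = 1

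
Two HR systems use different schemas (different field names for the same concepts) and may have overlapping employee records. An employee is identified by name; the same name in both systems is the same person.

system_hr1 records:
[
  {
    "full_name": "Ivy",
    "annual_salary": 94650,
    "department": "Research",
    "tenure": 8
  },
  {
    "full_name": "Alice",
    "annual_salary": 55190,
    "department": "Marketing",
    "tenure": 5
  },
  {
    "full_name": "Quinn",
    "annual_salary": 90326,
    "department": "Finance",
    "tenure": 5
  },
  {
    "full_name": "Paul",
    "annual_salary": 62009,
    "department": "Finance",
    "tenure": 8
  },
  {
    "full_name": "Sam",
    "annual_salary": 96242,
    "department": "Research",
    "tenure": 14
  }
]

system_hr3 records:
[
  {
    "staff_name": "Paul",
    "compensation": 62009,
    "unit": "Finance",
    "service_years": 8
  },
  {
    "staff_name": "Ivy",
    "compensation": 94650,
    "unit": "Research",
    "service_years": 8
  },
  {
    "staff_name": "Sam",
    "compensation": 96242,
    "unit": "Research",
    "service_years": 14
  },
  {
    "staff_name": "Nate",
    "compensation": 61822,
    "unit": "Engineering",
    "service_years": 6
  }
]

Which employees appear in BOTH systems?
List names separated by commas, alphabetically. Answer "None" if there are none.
Ivy, Paul, Sam

Schema mapping: "full_name" (system_hr1) = "staff_name" (system_hr3) = employee name

Names in system_hr1: ['Alice', 'Ivy', 'Paul', 'Quinn', 'Sam']
Names in system_hr3: ['Ivy', 'Nate', 'Paul', 'Sam']

Intersection: ['Ivy', 'Paul', 'Sam']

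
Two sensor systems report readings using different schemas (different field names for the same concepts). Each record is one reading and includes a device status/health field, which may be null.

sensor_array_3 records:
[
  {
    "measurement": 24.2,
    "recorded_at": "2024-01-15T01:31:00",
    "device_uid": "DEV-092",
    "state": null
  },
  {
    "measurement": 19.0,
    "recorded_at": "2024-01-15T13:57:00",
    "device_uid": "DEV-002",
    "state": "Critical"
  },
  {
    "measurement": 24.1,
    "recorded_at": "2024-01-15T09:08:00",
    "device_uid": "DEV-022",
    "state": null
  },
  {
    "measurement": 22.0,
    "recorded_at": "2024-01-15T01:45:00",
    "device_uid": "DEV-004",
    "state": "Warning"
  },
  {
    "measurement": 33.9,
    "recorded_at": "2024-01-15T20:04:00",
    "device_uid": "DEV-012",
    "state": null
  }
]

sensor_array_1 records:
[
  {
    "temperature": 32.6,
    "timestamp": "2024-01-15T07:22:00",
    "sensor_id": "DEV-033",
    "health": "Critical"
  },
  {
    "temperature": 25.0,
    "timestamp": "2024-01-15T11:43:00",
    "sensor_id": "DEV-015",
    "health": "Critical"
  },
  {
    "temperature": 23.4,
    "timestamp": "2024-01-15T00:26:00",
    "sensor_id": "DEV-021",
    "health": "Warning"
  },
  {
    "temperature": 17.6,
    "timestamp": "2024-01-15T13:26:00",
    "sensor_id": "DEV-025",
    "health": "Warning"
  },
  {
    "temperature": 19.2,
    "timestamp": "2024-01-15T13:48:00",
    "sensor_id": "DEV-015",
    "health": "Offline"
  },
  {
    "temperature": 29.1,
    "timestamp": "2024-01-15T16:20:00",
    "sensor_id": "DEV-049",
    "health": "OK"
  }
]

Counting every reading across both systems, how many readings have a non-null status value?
8

Schema mapping: "state" (sensor_array_3) = "health" (sensor_array_1) = status

Non-null in sensor_array_3: 2
Non-null in sensor_array_1: 6

Total non-null: 2 + 6 = 8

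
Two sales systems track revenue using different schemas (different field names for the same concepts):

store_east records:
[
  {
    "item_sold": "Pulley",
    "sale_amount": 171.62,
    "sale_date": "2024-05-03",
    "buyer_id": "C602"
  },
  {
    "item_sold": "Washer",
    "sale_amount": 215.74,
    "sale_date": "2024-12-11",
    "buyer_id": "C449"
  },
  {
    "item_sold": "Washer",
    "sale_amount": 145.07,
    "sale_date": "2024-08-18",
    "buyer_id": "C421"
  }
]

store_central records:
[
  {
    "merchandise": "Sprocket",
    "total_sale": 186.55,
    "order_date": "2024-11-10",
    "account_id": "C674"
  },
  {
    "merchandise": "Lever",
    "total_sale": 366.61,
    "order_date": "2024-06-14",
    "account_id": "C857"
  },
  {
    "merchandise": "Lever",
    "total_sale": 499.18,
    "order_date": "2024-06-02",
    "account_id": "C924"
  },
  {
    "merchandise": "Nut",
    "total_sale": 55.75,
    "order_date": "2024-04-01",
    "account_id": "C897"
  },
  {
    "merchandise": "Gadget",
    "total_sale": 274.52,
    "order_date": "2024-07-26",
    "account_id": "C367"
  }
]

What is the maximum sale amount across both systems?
499.18

Reconcile: "sale_amount" (store_east) = "total_sale" (store_central) = sale amount

Maximum in store_east: 215.74
Maximum in store_central: 499.18

Overall maximum: max(215.74, 499.18) = 499.18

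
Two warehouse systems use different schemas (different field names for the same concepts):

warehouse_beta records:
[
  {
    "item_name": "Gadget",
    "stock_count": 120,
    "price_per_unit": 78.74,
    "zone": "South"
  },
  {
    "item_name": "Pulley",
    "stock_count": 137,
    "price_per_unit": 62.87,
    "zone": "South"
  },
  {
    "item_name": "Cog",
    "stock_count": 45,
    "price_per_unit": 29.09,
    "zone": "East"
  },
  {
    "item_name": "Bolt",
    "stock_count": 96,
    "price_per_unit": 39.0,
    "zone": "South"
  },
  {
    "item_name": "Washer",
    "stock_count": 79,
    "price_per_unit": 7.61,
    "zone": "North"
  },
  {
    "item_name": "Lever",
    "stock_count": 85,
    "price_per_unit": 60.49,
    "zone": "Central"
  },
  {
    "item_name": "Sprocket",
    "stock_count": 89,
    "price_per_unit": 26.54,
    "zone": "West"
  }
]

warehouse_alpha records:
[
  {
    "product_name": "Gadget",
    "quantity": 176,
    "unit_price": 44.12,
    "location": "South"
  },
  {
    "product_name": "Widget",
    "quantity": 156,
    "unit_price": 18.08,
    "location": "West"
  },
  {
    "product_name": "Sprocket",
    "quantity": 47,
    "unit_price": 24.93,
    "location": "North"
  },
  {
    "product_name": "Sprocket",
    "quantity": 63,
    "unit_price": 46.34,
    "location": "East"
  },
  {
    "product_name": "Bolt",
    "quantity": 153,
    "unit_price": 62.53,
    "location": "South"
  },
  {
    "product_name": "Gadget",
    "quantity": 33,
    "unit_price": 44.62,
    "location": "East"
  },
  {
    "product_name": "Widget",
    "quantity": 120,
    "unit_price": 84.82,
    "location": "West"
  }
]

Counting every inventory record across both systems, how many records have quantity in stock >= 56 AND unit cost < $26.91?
3

Schema mappings:
- "stock_count" (warehouse_beta) = "quantity" (warehouse_alpha) = quantity
- "price_per_unit" (warehouse_beta) = "unit_price" (warehouse_alpha) = unit cost

Records meeting both conditions in warehouse_beta: 2
Records meeting both conditions in warehouse_alpha: 1

Total: 2 + 1 = 3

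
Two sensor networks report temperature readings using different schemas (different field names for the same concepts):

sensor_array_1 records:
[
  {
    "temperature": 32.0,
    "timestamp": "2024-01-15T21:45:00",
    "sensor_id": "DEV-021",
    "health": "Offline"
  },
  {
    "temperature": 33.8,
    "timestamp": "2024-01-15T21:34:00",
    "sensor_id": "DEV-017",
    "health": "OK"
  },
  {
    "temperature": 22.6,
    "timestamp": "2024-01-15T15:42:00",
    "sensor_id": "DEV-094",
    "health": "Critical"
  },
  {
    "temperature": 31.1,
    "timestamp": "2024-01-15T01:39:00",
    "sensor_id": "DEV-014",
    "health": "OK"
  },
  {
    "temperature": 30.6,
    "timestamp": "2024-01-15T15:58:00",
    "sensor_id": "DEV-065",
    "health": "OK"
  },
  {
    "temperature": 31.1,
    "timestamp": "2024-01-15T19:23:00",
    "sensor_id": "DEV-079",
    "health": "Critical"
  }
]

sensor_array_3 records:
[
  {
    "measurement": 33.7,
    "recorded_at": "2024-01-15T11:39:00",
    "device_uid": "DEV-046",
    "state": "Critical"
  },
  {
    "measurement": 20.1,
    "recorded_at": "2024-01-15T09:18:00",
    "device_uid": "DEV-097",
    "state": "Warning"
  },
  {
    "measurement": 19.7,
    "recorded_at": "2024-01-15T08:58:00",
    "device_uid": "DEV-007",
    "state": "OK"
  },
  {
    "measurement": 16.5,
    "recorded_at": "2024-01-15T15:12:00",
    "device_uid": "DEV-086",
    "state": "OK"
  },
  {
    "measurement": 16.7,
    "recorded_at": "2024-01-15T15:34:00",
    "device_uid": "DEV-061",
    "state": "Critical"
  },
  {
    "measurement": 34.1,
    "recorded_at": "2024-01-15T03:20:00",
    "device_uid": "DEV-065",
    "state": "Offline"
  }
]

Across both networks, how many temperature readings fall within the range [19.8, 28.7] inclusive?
2

Schema mapping: "temperature" (sensor_array_1) = "measurement" (sensor_array_3) = temperature

Readings in [19.8, 28.7] from sensor_array_1: 1
Readings in [19.8, 28.7] from sensor_array_3: 1

Total count: 1 + 1 = 2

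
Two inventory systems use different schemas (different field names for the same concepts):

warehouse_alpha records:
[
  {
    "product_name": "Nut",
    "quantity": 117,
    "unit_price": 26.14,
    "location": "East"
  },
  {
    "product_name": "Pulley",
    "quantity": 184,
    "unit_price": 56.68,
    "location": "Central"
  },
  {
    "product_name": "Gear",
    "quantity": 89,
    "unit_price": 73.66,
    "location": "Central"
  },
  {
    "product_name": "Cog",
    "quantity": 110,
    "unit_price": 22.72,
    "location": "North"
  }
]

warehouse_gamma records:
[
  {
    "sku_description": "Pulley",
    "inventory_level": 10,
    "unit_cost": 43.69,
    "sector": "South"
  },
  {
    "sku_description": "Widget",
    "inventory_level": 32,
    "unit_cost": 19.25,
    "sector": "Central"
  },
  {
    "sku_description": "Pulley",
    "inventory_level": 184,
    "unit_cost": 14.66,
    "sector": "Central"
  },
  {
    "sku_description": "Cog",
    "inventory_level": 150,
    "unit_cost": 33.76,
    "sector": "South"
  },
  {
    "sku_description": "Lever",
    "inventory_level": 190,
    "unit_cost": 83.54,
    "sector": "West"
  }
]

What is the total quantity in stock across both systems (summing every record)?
1066

To reconcile these schemas, identify the field holding the quantity in stock in each system:
1. In warehouse_alpha it is "quantity"
2. In warehouse_gamma it is "inventory_level"

From warehouse_alpha: 117 + 184 + 89 + 110 = 500
From warehouse_gamma: 10 + 32 + 184 + 150 + 190 = 566

Total: 500 + 566 = 1066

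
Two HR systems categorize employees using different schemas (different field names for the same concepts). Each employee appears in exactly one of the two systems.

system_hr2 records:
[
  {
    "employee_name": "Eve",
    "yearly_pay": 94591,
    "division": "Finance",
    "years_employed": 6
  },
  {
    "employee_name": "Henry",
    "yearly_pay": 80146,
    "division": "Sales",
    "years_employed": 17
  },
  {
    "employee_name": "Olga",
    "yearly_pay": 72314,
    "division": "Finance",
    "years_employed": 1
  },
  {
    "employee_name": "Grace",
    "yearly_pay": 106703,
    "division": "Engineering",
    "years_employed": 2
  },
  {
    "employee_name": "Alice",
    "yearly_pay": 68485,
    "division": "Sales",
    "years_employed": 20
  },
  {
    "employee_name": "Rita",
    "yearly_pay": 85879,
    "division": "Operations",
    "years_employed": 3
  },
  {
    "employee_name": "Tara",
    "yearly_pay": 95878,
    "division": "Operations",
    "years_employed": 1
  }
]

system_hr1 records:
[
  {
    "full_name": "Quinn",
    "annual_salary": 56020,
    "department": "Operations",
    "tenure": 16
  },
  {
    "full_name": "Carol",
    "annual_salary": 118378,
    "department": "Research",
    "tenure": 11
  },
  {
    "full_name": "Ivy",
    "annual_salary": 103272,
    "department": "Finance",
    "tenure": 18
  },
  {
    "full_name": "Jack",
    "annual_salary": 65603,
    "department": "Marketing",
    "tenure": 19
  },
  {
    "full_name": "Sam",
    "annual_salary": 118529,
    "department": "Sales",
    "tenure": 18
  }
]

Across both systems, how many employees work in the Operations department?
3

Schema mapping: "division" (system_hr2) = "department" (system_hr1) = department

Operations employees in system_hr2: 2
Operations employees in system_hr1: 1

Total in Operations: 2 + 1 = 3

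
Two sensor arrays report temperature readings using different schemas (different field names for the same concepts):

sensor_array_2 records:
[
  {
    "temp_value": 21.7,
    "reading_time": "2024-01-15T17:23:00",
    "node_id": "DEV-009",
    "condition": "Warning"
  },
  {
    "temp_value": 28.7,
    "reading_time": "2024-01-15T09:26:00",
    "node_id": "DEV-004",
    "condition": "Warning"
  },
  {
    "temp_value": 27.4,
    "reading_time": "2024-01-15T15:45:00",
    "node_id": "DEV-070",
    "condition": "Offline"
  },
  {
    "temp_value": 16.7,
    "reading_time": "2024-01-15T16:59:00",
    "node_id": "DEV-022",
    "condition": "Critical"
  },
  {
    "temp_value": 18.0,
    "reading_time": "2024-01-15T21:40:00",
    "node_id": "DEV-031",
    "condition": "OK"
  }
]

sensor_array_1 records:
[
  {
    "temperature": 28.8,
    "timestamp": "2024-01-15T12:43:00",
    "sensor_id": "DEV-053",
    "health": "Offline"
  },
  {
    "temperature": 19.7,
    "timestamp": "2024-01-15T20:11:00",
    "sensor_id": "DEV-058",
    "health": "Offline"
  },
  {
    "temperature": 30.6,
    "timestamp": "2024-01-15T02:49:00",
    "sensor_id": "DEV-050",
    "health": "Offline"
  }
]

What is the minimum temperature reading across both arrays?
16.7

Schema mapping: "temp_value" (sensor_array_2) = "temperature" (sensor_array_1) = temperature reading

Minimum in sensor_array_2: 16.7
Minimum in sensor_array_1: 19.7

Overall minimum: min(16.7, 19.7) = 16.7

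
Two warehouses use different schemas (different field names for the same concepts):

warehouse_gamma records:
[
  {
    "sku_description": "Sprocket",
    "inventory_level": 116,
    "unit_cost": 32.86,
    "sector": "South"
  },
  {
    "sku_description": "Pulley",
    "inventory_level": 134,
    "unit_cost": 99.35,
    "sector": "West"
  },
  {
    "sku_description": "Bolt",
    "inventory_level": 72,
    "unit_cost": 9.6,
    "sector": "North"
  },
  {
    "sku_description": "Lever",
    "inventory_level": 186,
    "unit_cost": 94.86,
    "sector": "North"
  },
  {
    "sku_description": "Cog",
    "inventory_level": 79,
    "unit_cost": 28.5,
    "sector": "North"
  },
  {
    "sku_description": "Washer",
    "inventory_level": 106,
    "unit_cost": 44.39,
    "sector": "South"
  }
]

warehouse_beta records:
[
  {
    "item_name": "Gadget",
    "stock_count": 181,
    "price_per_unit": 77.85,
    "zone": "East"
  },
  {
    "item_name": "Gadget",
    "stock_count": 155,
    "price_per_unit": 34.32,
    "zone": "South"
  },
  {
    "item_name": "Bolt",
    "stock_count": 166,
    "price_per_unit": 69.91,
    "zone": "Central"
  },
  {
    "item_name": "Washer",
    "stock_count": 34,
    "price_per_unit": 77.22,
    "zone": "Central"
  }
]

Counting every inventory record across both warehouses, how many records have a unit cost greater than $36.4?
6

Schema mapping: "unit_cost" (warehouse_gamma) = "price_per_unit" (warehouse_beta) = unit cost

Records > $36.4 in warehouse_gamma: 3
Records > $36.4 in warehouse_beta: 3

Total count: 3 + 3 = 6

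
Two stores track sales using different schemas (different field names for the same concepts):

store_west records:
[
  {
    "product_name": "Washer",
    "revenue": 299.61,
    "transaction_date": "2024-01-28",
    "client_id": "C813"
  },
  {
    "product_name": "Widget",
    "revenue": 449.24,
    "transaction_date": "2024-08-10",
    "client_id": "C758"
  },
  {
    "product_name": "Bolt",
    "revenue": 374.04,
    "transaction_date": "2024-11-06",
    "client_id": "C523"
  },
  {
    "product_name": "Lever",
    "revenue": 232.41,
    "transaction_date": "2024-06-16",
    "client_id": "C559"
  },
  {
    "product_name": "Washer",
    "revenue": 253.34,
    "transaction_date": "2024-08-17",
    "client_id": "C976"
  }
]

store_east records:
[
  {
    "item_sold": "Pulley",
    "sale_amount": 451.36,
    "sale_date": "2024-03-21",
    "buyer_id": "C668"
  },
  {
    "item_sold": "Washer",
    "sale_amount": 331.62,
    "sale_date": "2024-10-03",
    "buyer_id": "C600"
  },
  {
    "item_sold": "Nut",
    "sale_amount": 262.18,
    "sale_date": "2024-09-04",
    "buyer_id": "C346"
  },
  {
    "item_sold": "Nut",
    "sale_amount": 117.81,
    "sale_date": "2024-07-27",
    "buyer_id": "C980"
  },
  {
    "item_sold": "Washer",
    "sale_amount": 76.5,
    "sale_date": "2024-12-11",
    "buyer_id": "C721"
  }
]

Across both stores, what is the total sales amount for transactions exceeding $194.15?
2653.8

Schema mapping: "revenue" (store_west) = "sale_amount" (store_east) = sale amount

Sum of sales > $194.15 in store_west: 1608.64
Sum of sales > $194.15 in store_east: 1045.16

Total: 1608.64 + 1045.16 = 2653.8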